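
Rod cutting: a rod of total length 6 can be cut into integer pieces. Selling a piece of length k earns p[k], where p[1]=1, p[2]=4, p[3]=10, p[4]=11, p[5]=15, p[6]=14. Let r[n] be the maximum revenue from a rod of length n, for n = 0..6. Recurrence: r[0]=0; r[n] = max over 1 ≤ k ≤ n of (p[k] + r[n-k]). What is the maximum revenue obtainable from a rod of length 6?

20

   n    0    1    2    3    4    5    6
r[n]    0    1    4   10   11   15   20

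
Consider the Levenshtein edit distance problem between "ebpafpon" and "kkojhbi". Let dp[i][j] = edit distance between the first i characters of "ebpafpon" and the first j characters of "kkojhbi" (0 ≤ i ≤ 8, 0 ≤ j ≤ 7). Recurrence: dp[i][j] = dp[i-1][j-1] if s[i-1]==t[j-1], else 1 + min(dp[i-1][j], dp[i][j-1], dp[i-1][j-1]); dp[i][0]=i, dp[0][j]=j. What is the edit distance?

8

   ''  k  k  o  j  h  b  i
''  0  1  2  3  4  5  6  7
 e  1  1  2  3  4  5  6  7
 b  2  2  2  3  4  5  5  6
 p  3  3  3  3  4  5  6  6
 a  4  4  4  4  4  5  6  7
 f  5  5  5  5  5  5  6  7
 p  6  6  6  6  6  6  6  7
 o  7  7  7  6  7  7  7  7
 n  8  8  8  7  7  8  8  8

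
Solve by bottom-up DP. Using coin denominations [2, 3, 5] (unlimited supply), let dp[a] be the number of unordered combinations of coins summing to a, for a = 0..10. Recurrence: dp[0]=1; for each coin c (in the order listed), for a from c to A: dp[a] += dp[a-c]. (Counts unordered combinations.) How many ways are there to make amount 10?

after  coin     0     1     2     3     4     5     6     7     8     9    10
          2     1     0     1     0     1     0     1     0     1     0     1
          3     1     0     1     1     1     1     2     1     2     2     2
          5     1     0     1     1     1     2     2     2     3     3     4

4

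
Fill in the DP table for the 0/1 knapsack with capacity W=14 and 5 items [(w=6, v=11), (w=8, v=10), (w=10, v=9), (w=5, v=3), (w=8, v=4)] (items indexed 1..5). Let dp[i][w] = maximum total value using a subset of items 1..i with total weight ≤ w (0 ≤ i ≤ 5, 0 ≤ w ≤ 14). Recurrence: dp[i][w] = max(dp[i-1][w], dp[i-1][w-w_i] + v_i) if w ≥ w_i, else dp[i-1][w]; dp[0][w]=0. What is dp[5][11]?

i\w   0   1   2   3   4   5   6   7   8   9  10  11  12  13  14
  0   0   0   0   0   0   0   0   0   0   0   0   0   0   0   0
  1   0   0   0   0   0   0  11  11  11  11  11  11  11  11  11
  2   0   0   0   0   0   0  11  11  11  11  11  11  11  11  21
  3   0   0   0   0   0   0  11  11  11  11  11  11  11  11  21
  4   0   0   0   0   0   3  11  11  11  11  11  14  14  14  21
  5   0   0   0   0   0   3  11  11  11  11  11  14  14  14  21

14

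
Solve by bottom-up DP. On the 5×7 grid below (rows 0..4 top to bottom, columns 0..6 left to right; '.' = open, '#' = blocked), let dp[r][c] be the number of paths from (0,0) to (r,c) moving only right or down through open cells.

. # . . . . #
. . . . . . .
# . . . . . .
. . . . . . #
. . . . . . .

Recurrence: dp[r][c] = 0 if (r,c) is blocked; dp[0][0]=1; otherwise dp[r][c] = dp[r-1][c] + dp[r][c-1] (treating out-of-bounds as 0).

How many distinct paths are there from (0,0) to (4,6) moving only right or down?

r\c   0   1   2   3   4   5   6
  0   1   0   0   0   0   0   0
  1   1   1   1   1   1   1   1
  2   0   1   2   3   4   5   6
  3   0   1   3   6  10  15   0
  4   0   1   4  10  20  35  35

35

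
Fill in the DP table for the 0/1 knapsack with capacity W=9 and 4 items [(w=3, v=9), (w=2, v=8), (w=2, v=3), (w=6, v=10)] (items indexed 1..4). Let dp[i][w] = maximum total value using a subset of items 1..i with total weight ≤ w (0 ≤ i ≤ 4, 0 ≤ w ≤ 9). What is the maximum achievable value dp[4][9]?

i\w   0   1   2   3   4   5   6   7   8   9
  0   0   0   0   0   0   0   0   0   0   0
  1   0   0   0   9   9   9   9   9   9   9
  2   0   0   8   9   9  17  17  17  17  17
  3   0   0   8   9  11  17  17  20  20  20
  4   0   0   8   9  11  17  17  20  20  20

20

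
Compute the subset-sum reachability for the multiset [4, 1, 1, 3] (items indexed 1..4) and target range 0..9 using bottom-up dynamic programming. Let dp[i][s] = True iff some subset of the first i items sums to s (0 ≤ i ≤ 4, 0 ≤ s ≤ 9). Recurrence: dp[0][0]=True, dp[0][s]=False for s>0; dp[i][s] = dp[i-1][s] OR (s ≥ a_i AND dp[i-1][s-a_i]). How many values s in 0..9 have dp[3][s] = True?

6

i\s   0   1   2   3   4   5   6   7   8   9
  0   T   F   F   F   F   F   F   F   F   F
  1   T   F   F   F   T   F   F   F   F   F
  2   T   T   F   F   T   T   F   F   F   F
  3   T   T   T   F   T   T   T   F   F   F
  4   T   T   T   T   T   T   T   T   T   T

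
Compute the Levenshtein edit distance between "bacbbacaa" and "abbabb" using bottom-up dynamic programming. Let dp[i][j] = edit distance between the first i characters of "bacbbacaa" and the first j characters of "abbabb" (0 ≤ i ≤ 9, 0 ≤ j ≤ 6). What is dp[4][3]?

   ''  a  b  b  a  b  b
''  0  1  2  3  4  5  6
 b  1  1  1  2  3  4  5
 a  2  1  2  2  2  3  4
 c  3  2  2  3  3  3  4
 b  4  3  2  2  3  3  3
 b  5  4  3  2  3  3  3
 a  6  5  4  3  2  3  4
 c  7  6  5  4  3  3  4
 a  8  7  6  5  4  4  4
 a  9  8  7  6  5  5  5

2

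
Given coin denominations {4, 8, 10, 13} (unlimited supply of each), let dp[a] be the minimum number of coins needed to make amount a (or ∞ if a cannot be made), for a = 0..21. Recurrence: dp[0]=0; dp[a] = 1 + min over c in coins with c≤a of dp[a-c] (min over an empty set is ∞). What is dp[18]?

2

 a  0  1  2  3  4  5  6  7  8  9 10 11 12 13 14 15 16 17 18 19 20 21
dp  0  -  -  -  1  -  -  -  1  -  1  -  2  1  2  -  2  2  2  -  2  2
(- denotes ∞ / unreachable)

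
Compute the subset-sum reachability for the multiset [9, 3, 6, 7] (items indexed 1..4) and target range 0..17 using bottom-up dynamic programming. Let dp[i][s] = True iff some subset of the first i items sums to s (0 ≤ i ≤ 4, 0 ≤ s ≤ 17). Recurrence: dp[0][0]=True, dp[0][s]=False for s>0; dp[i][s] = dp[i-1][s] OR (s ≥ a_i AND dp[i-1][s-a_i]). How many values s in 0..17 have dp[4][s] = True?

i\s   0   1   2   3   4   5   6   7   8   9  10  11  12  13  14  15  16  17
  0   T   F   F   F   F   F   F   F   F   F   F   F   F   F   F   F   F   F
  1   T   F   F   F   F   F   F   F   F   T   F   F   F   F   F   F   F   F
  2   T   F   F   T   F   F   F   F   F   T   F   F   T   F   F   F   F   F
  3   T   F   F   T   F   F   T   F   F   T   F   F   T   F   F   T   F   F
  4   T   F   F   T   F   F   T   T   F   T   T   F   T   T   F   T   T   F

10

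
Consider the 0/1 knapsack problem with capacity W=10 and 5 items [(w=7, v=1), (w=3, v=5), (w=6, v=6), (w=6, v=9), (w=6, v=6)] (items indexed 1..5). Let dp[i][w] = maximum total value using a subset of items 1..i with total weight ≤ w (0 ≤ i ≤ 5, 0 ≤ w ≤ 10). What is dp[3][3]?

i\w   0   1   2   3   4   5   6   7   8   9  10
  0   0   0   0   0   0   0   0   0   0   0   0
  1   0   0   0   0   0   0   0   1   1   1   1
  2   0   0   0   5   5   5   5   5   5   5   6
  3   0   0   0   5   5   5   6   6   6  11  11
  4   0   0   0   5   5   5   9   9   9  14  14
  5   0   0   0   5   5   5   9   9   9  14  14

5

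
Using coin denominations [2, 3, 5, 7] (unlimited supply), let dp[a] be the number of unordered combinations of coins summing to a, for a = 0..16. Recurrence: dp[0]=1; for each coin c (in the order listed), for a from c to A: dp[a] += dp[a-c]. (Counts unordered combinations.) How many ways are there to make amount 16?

after  coin     0     1     2     3     4     5     6     7     8     9    10    11    12    13    14    15    16
          2     1     0     1     0     1     0     1     0     1     0     1     0     1     0     1     0     1
          3     1     0     1     1     1     1     2     1     2     2     2     2     3     2     3     3     3
          5     1     0     1     1     1     2     2     2     3     3     4     4     5     5     6     7     7
          7     1     0     1     1     1     2     2     3     3     4     5     5     7     7     9    10    11

11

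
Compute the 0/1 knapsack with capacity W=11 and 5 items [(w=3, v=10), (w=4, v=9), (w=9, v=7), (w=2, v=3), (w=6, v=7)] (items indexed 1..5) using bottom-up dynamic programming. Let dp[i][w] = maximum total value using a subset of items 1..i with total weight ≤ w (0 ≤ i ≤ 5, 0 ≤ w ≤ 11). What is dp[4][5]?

i\w   0   1   2   3   4   5   6   7   8   9  10  11
  0   0   0   0   0   0   0   0   0   0   0   0   0
  1   0   0   0  10  10  10  10  10  10  10  10  10
  2   0   0   0  10  10  10  10  19  19  19  19  19
  3   0   0   0  10  10  10  10  19  19  19  19  19
  4   0   0   3  10  10  13  13  19  19  22  22  22
  5   0   0   3  10  10  13  13  19  19  22  22  22

13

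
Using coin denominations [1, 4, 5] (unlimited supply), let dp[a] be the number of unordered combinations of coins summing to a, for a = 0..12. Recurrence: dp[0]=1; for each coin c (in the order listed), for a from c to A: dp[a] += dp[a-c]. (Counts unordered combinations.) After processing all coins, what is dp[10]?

6

after  coin     0     1     2     3     4     5     6     7     8     9    10    11    12
          1     1     1     1     1     1     1     1     1     1     1     1     1     1
          4     1     1     1     1     2     2     2     2     3     3     3     3     4
          5     1     1     1     1     2     3     3     3     4     5     6     6     7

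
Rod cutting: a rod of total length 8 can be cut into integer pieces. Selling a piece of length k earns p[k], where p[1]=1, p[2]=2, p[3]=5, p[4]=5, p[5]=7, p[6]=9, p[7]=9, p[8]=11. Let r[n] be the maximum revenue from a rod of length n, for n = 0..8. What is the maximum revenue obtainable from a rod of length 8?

12

   n    0    1    2    3    4    5    6    7    8
r[n]    0    1    2    5    6    7   10   11   12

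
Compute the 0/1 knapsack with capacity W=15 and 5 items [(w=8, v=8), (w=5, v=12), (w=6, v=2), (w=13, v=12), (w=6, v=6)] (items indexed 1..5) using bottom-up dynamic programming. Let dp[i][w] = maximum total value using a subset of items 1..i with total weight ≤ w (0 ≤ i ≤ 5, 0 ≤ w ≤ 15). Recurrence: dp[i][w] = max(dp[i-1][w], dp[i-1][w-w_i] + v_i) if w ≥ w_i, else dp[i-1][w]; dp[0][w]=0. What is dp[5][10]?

i\w   0   1   2   3   4   5   6   7   8   9  10  11  12  13  14  15
  0   0   0   0   0   0   0   0   0   0   0   0   0   0   0   0   0
  1   0   0   0   0   0   0   0   0   8   8   8   8   8   8   8   8
  2   0   0   0   0   0  12  12  12  12  12  12  12  12  20  20  20
  3   0   0   0   0   0  12  12  12  12  12  12  14  14  20  20  20
  4   0   0   0   0   0  12  12  12  12  12  12  14  14  20  20  20
  5   0   0   0   0   0  12  12  12  12  12  12  18  18  20  20  20

12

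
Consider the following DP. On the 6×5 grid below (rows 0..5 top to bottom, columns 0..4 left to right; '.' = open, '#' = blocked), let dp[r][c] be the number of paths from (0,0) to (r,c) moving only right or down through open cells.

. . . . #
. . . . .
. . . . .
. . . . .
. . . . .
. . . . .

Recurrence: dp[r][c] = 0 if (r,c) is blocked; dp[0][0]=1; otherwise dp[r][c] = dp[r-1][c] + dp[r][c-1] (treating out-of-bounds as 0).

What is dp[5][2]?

21

r\c   0   1   2   3   4
  0   1   1   1   1   0
  1   1   2   3   4   4
  2   1   3   6  10  14
  3   1   4  10  20  34
  4   1   5  15  35  69
  5   1   6  21  56 125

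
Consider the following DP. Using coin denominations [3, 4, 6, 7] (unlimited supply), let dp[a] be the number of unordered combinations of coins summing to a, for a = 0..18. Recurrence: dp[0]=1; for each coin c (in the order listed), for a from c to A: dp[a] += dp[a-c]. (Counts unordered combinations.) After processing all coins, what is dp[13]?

4

after  coin     0     1     2     3     4     5     6     7     8     9    10    11    12    13    14    15    16    17    18
          3     1     0     0     1     0     0     1     0     0     1     0     0     1     0     0     1     0     0     1
          4     1     0     0     1     1     0     1     1     1     1     1     1     2     1     1     2     2     1     2
          6     1     0     0     1     1     0     2     1     1     2     2     1     4     2     2     4     4     2     6
          7     1     0     0     1     1     0     2     2     1     2     3     2     4     4     4     5     6     5     8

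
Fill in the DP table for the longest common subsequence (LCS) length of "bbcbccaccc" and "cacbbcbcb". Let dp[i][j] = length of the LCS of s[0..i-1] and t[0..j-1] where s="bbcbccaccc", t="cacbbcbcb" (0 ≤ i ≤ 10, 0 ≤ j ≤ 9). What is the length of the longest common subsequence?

5

   ''  c  a  c  b  b  c  b  c  b
''  0  0  0  0  0  0  0  0  0  0
 b  0  0  0  0  1  1  1  1  1  1
 b  0  0  0  0  1  2  2  2  2  2
 c  0  1  1  1  1  2  3  3  3  3
 b  0  1  1  1  2  2  3  4  4  4
 c  0  1  1  2  2  2  3  4  5  5
 c  0  1  1  2  2  2  3  4  5  5
 a  0  1  2  2  2  2  3  4  5  5
 c  0  1  2  3  3  3  3  4  5  5
 c  0  1  2  3  3  3  4  4  5  5
 c  0  1  2  3  3  3  4  4  5  5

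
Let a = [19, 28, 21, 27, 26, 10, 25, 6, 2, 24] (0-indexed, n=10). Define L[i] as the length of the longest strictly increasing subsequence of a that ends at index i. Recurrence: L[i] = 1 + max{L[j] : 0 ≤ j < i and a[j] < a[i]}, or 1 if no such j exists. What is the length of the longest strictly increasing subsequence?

   i    0    1    2    3    4    5    6    7    8    9
a[i]   19   28   21   27   26   10   25    6    2   24
L[i]    1    2    2    3    3    1    3    1    1    3

3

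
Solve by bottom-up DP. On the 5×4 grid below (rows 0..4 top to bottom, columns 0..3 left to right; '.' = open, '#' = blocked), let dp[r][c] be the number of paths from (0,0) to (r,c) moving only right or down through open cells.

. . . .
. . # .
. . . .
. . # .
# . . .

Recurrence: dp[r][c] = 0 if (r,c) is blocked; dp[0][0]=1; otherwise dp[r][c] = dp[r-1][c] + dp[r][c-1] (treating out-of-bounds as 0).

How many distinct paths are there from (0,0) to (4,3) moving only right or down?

8

r\c   0   1   2   3
  0   1   1   1   1
  1   1   2   0   1
  2   1   3   3   4
  3   1   4   0   4
  4   0   4   4   8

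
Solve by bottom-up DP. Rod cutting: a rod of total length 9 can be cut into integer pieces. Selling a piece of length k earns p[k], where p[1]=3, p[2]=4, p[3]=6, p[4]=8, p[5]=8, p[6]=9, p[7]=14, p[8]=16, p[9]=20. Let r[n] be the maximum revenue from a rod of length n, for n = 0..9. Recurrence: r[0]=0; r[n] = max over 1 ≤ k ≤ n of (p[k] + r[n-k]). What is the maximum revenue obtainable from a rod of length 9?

27

   n    0    1    2    3    4    5    6    7    8    9
r[n]    0    3    6    9   12   15   18   21   24   27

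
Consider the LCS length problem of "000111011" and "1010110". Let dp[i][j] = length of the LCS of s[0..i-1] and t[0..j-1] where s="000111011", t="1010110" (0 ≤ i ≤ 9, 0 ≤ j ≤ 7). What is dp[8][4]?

3

   ''  1  0  1  0  1  1  0
''  0  0  0  0  0  0  0  0
 0  0  0  1  1  1  1  1  1
 0  0  0  1  1  2  2  2  2
 0  0  0  1  1  2  2  2  3
 1  0  1  1  2  2  3  3  3
 1  0  1  1  2  2  3  4  4
 1  0  1  1  2  2  3  4  4
 0  0  1  2  2  3  3  4  5
 1  0  1  2  3  3  4  4  5
 1  0  1  2  3  3  4  5  5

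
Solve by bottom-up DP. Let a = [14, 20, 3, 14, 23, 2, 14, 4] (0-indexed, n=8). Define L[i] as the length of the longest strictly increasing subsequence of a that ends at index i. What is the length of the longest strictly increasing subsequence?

   i    0    1    2    3    4    5    6    7
a[i]   14   20    3   14   23    2   14    4
L[i]    1    2    1    2    3    1    2    2

3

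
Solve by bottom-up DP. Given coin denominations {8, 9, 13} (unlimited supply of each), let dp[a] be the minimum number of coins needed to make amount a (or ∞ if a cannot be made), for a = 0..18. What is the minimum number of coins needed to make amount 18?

 a  0  1  2  3  4  5  6  7  8  9 10 11 12 13 14 15 16 17 18
dp  0  -  -  -  -  -  -  -  1  1  -  -  -  1  -  -  2  2  2
(- denotes ∞ / unreachable)

2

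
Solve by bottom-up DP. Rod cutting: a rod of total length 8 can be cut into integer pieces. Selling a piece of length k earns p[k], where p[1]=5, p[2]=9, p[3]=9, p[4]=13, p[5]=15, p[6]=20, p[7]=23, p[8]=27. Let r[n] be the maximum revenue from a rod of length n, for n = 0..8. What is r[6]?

30

   n    0    1    2    3    4    5    6    7    8
r[n]    0    5   10   15   20   25   30   35   40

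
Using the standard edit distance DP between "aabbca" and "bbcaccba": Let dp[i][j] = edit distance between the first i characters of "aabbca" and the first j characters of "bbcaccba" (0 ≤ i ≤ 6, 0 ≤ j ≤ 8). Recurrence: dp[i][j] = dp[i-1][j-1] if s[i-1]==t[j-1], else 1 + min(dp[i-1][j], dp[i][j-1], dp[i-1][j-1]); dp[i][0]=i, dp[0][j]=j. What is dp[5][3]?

   ''  b  b  c  a  c  c  b  a
''  0  1  2  3  4  5  6  7  8
 a  1  1  2  3  3  4  5  6  7
 a  2  2  2  3  3  4  5  6  6
 b  3  2  2  3  4  4  5  5  6
 b  4  3  2  3  4  5  5  5  6
 c  5  4  3  2  3  4  5  6  6
 a  6  5  4  3  2  3  4  5  6

2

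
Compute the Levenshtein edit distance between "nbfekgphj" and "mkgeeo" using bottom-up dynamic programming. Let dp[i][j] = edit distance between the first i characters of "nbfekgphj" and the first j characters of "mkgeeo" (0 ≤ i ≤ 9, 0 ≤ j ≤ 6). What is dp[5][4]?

4

   ''  m  k  g  e  e  o
''  0  1  2  3  4  5  6
 n  1  1  2  3  4  5  6
 b  2  2  2  3  4  5  6
 f  3  3  3  3  4  5  6
 e  4  4  4  4  3  4  5
 k  5  5  4  5  4  4  5
 g  6  6  5  4  5  5  5
 p  7  7  6  5  5  6  6
 h  8  8  7  6  6  6  7
 j  9  9  8  7  7  7  7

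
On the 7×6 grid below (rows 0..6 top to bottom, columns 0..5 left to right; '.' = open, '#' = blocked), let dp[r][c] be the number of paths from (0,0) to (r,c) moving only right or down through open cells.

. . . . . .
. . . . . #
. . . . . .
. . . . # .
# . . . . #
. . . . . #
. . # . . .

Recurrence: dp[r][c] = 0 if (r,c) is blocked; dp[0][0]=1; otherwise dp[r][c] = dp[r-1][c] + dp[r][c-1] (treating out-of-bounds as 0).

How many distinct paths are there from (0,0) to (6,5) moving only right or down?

138

r\c   0   1   2   3   4   5
  0   1   1   1   1   1   1
  1   1   2   3   4   5   0
  2   1   3   6  10  15  15
  3   1   4  10  20   0  15
  4   0   4  14  34  34   0
  5   0   4  18  52  86   0
  6   0   4   0  52 138 138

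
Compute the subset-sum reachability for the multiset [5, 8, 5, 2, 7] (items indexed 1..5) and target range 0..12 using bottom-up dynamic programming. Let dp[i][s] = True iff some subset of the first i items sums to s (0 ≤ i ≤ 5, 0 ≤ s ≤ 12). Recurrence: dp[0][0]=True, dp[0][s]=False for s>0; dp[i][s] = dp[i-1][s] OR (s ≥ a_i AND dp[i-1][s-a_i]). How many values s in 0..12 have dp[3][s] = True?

4

i\s   0   1   2   3   4   5   6   7   8   9  10  11  12
  0   T   F   F   F   F   F   F   F   F   F   F   F   F
  1   T   F   F   F   F   T   F   F   F   F   F   F   F
  2   T   F   F   F   F   T   F   F   T   F   F   F   F
  3   T   F   F   F   F   T   F   F   T   F   T   F   F
  4   T   F   T   F   F   T   F   T   T   F   T   F   T
  5   T   F   T   F   F   T   F   T   T   T   T   F   T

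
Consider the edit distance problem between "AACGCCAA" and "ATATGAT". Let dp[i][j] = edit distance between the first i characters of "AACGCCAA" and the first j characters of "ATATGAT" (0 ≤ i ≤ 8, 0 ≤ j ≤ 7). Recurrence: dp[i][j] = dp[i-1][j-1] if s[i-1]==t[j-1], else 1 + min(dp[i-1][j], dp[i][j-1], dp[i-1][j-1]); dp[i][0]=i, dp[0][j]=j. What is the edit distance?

5

   ''  A  T  A  T  G  A  T
''  0  1  2  3  4  5  6  7
 A  1  0  1  2  3  4  5  6
 A  2  1  1  1  2  3  4  5
 C  3  2  2  2  2  3  4  5
 G  4  3  3  3  3  2  3  4
 C  5  4  4  4  4  3  3  4
 C  6  5  5  5  5  4  4  4
 A  7  6  6  5  6  5  4  5
 A  8  7  7  6  6  6  5  5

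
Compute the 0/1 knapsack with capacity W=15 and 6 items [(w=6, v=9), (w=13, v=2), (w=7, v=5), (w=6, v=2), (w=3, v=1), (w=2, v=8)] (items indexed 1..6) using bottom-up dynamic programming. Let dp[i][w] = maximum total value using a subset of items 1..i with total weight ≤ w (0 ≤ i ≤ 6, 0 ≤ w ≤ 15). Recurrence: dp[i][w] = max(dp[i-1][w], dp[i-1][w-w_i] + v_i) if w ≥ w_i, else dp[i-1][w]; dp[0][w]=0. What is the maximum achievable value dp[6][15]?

i\w   0   1   2   3   4   5   6   7   8   9  10  11  12  13  14  15
  0   0   0   0   0   0   0   0   0   0   0   0   0   0   0   0   0
  1   0   0   0   0   0   0   9   9   9   9   9   9   9   9   9   9
  2   0   0   0   0   0   0   9   9   9   9   9   9   9   9   9   9
  3   0   0   0   0   0   0   9   9   9   9   9   9   9  14  14  14
  4   0   0   0   0   0   0   9   9   9   9   9   9  11  14  14  14
  5   0   0   0   1   1   1   9   9   9  10  10  10  11  14  14  14
  6   0   0   8   8   8   9   9   9  17  17  17  18  18  18  19  22

22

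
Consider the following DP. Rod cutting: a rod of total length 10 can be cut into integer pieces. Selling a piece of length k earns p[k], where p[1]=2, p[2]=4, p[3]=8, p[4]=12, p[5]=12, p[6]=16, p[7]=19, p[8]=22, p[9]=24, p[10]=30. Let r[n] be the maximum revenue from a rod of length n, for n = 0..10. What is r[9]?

   n    0    1    2    3    4    5    6    7    8    9   10
r[n]    0    2    4    8   12   14   16   20   24   26   30

26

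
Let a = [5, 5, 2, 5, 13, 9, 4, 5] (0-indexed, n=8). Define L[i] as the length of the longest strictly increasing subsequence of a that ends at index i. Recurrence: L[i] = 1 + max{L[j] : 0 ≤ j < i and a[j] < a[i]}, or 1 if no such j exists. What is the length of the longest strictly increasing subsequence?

   i    0    1    2    3    4    5    6    7
a[i]    5    5    2    5   13    9    4    5
L[i]    1    1    1    2    3    3    2    3

3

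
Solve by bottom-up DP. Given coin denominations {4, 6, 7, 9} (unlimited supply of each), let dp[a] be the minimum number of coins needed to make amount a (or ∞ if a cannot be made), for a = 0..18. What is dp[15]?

2

 a  0  1  2  3  4  5  6  7  8  9 10 11 12 13 14 15 16 17 18
dp  0  -  -  -  1  -  1  1  2  1  2  2  2  2  2  2  2  3  2
(- denotes ∞ / unreachable)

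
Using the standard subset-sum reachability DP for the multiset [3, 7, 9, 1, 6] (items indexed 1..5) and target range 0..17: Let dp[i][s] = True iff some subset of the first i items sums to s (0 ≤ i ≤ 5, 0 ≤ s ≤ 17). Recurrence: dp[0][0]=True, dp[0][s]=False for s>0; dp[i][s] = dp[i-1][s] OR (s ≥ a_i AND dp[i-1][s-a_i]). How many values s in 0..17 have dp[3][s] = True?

i\s   0   1   2   3   4   5   6   7   8   9  10  11  12  13  14  15  16  17
  0   T   F   F   F   F   F   F   F   F   F   F   F   F   F   F   F   F   F
  1   T   F   F   T   F   F   F   F   F   F   F   F   F   F   F   F   F   F
  2   T   F   F   T   F   F   F   T   F   F   T   F   F   F   F   F   F   F
  3   T   F   F   T   F   F   F   T   F   T   T   F   T   F   F   F   T   F
  4   T   T   F   T   T   F   F   T   T   T   T   T   T   T   F   F   T   T
  5   T   T   F   T   T   F   T   T   T   T   T   T   T   T   T   T   T   T

7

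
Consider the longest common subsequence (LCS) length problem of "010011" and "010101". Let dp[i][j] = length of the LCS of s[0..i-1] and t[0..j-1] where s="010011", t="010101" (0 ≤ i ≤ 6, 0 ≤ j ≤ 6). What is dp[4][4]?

3

   ''  0  1  0  1  0  1
''  0  0  0  0  0  0  0
 0  0  1  1  1  1  1  1
 1  0  1  2  2  2  2  2
 0  0  1  2  3  3  3  3
 0  0  1  2  3  3  4  4
 1  0  1  2  3  4  4  5
 1  0  1  2  3  4  4  5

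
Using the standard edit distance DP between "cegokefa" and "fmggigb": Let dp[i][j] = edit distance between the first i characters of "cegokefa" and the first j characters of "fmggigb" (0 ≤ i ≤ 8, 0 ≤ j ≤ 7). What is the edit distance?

7

   ''  f  m  g  g  i  g  b
''  0  1  2  3  4  5  6  7
 c  1  1  2  3  4  5  6  7
 e  2  2  2  3  4  5  6  7
 g  3  3  3  2  3  4  5  6
 o  4  4  4  3  3  4  5  6
 k  5  5  5  4  4  4  5  6
 e  6  6  6  5  5  5  5  6
 f  7  6  7  6  6  6  6  6
 a  8  7  7  7  7  7  7  7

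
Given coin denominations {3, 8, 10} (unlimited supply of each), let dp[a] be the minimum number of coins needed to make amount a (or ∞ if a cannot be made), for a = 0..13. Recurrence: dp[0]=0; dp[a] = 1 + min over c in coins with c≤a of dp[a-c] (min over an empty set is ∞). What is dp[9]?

3

 a  0  1  2  3  4  5  6  7  8  9 10 11 12 13
dp  0  -  -  1  -  -  2  -  1  3  1  2  4  2
(- denotes ∞ / unreachable)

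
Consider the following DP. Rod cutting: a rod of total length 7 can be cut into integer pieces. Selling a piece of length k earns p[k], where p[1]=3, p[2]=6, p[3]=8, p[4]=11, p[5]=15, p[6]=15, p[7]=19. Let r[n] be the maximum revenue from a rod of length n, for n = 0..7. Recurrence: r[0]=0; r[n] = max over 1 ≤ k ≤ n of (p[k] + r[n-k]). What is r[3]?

   n    0    1    2    3    4    5    6    7
r[n]    0    3    6    9   12   15   18   21

9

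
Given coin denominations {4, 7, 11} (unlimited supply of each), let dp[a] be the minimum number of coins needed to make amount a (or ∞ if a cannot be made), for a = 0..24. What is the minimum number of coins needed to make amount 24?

6

 a  0  1  2  3  4  5  6  7  8  9 10 11 12 13 14 15 16 17 18 19 20 21 22 23 24
dp  0  -  -  -  1  -  -  1  2  -  -  1  3  -  2  2  4  -  2  3  5  3  2  4  6
(- denotes ∞ / unreachable)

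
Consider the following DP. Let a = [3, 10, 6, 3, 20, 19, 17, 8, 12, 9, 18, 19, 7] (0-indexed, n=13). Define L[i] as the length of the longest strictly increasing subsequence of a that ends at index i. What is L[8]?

4

   i    0    1    2    3    4    5    6    7    8    9   10   11   12
a[i]    3   10    6    3   20   19   17    8   12    9   18   19    7
L[i]    1    2    2    1    3    3    3    3    4    4    5    6    3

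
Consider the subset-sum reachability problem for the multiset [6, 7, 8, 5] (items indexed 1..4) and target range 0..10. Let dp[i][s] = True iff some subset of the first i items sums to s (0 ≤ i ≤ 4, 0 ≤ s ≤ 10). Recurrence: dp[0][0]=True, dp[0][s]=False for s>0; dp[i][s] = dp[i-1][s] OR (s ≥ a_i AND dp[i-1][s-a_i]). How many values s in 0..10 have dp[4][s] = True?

5

i\s   0   1   2   3   4   5   6   7   8   9  10
  0   T   F   F   F   F   F   F   F   F   F   F
  1   T   F   F   F   F   F   T   F   F   F   F
  2   T   F   F   F   F   F   T   T   F   F   F
  3   T   F   F   F   F   F   T   T   T   F   F
  4   T   F   F   F   F   T   T   T   T   F   F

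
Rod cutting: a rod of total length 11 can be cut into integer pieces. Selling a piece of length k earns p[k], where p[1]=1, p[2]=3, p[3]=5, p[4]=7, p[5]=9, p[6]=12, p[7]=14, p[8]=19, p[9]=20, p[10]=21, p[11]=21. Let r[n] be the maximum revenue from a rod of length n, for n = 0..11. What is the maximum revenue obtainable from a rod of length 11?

24

   n    0    1    2    3    4    5    6    7    8    9   10   11
r[n]    0    1    3    5    7    9   12   14   19   20   22   24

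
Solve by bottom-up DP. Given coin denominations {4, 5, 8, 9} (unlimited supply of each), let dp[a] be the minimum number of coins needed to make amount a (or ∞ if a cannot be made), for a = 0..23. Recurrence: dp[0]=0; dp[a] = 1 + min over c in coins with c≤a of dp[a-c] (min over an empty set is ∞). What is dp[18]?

 a  0  1  2  3  4  5  6  7  8  9 10 11 12 13 14 15 16 17 18 19 20 21 22 23
dp  0  -  -  -  1  1  -  -  1  1  2  -  2  2  2  3  2  2  2  3  3  3  3  3
(- denotes ∞ / unreachable)

2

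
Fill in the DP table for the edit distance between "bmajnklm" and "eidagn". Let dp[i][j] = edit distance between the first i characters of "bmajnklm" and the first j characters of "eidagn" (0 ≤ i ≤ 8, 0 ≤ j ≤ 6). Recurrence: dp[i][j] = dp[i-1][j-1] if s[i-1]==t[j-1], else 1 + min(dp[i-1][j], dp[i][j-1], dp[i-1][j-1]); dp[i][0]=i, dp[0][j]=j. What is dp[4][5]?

   ''  e  i  d  a  g  n
''  0  1  2  3  4  5  6
 b  1  1  2  3  4  5  6
 m  2  2  2  3  4  5  6
 a  3  3  3  3  3  4  5
 j  4  4  4  4  4  4  5
 n  5  5  5  5  5  5  4
 k  6  6  6  6  6  6  5
 l  7  7  7  7  7  7  6
 m  8  8  8  8  8  8  7

4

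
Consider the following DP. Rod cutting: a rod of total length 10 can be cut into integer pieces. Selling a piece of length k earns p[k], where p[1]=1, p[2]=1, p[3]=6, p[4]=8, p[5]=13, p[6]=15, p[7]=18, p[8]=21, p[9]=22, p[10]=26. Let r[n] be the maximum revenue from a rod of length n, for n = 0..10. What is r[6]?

15

   n    0    1    2    3    4    5    6    7    8    9   10
r[n]    0    1    2    6    8   13   15   18   21   22   26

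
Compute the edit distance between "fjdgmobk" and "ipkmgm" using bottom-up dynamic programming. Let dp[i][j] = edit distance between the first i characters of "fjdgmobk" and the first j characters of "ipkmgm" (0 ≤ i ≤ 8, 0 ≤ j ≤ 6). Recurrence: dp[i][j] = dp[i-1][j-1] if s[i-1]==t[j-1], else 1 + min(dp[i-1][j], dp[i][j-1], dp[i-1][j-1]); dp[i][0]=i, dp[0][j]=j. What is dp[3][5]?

5

   ''  i  p  k  m  g  m
''  0  1  2  3  4  5  6
 f  1  1  2  3  4  5  6
 j  2  2  2  3  4  5  6
 d  3  3  3  3  4  5  6
 g  4  4  4  4  4  4  5
 m  5  5  5  5  4  5  4
 o  6  6  6  6  5  5  5
 b  7  7  7  7  6  6  6
 k  8  8  8  7  7  7  7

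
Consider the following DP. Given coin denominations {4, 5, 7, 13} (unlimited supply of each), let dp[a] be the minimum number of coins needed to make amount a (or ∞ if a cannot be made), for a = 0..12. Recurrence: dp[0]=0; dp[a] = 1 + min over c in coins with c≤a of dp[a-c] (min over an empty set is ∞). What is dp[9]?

 a  0  1  2  3  4  5  6  7  8  9 10 11 12
dp  0  -  -  -  1  1  -  1  2  2  2  2  2
(- denotes ∞ / unreachable)

2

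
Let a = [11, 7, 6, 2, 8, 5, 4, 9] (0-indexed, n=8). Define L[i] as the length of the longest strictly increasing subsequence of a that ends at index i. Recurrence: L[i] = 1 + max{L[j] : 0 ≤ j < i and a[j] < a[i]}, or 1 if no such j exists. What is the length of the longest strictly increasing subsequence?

   i    0    1    2    3    4    5    6    7
a[i]   11    7    6    2    8    5    4    9
L[i]    1    1    1    1    2    2    2    3

3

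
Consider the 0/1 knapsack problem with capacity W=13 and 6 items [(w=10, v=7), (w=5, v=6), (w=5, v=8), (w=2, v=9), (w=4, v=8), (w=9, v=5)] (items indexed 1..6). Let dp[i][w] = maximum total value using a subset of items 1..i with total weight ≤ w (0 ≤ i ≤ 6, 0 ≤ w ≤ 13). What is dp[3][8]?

8

i\w   0   1   2   3   4   5   6   7   8   9  10  11  12  13
  0   0   0   0   0   0   0   0   0   0   0   0   0   0   0
  1   0   0   0   0   0   0   0   0   0   0   7   7   7   7
  2   0   0   0   0   0   6   6   6   6   6   7   7   7   7
  3   0   0   0   0   0   8   8   8   8   8  14  14  14  14
  4   0   0   9   9   9   9   9  17  17  17  17  17  23  23
  5   0   0   9   9   9   9  17  17  17  17  17  25  25  25
  6   0   0   9   9   9   9  17  17  17  17  17  25  25  25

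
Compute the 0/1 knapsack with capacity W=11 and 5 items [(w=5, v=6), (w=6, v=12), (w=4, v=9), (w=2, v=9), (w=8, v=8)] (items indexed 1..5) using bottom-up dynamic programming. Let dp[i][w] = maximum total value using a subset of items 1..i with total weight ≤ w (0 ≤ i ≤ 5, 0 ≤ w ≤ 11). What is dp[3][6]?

12

i\w   0   1   2   3   4   5   6   7   8   9  10  11
  0   0   0   0   0   0   0   0   0   0   0   0   0
  1   0   0   0   0   0   6   6   6   6   6   6   6
  2   0   0   0   0   0   6  12  12  12  12  12  18
  3   0   0   0   0   9   9  12  12  12  15  21  21
  4   0   0   9   9   9   9  18  18  21  21  21  24
  5   0   0   9   9   9   9  18  18  21  21  21  24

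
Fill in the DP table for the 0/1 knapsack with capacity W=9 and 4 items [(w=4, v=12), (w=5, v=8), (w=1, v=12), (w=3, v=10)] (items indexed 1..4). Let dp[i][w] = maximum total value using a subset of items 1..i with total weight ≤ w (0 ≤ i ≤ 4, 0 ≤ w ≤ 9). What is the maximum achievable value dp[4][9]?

34

i\w   0   1   2   3   4   5   6   7   8   9
  0   0   0   0   0   0   0   0   0   0   0
  1   0   0   0   0  12  12  12  12  12  12
  2   0   0   0   0  12  12  12  12  12  20
  3   0  12  12  12  12  24  24  24  24  24
  4   0  12  12  12  22  24  24  24  34  34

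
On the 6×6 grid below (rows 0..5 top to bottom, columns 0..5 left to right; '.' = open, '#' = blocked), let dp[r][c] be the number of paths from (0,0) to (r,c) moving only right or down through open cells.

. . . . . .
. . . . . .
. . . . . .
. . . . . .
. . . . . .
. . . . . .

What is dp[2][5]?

21

r\c   0   1   2   3   4   5
  0   1   1   1   1   1   1
  1   1   2   3   4   5   6
  2   1   3   6  10  15  21
  3   1   4  10  20  35  56
  4   1   5  15  35  70 126
  5   1   6  21  56 126 252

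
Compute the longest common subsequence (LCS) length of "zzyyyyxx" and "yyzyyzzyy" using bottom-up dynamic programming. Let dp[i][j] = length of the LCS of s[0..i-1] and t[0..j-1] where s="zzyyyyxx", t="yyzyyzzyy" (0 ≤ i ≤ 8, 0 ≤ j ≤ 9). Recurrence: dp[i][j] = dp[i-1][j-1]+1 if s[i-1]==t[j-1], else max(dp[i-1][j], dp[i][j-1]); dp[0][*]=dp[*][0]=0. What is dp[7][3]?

2

   ''  y  y  z  y  y  z  z  y  y
''  0  0  0  0  0  0  0  0  0  0
 z  0  0  0  1  1  1  1  1  1  1
 z  0  0  0  1  1  1  2  2  2  2
 y  0  1  1  1  2  2  2  2  3  3
 y  0  1  2  2  2  3  3  3  3  4
 y  0  1  2  2  3  3  3  3  4  4
 y  0  1  2  2  3  4  4  4  4  5
 x  0  1  2  2  3  4  4  4  4  5
 x  0  1  2  2  3  4  4  4  4  5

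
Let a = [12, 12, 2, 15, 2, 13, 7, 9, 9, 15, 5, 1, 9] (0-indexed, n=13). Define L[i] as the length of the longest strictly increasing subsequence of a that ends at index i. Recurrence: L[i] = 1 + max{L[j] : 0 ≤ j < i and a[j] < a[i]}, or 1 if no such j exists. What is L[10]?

2

   i    0    1    2    3    4    5    6    7    8    9   10   11   12
a[i]   12   12    2   15    2   13    7    9    9   15    5    1    9
L[i]    1    1    1    2    1    2    2    3    3    4    2    1    3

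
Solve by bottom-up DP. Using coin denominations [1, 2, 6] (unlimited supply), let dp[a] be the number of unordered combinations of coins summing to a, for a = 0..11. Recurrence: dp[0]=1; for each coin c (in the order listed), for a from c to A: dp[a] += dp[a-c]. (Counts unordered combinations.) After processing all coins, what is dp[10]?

after  coin     0     1     2     3     4     5     6     7     8     9    10    11
          1     1     1     1     1     1     1     1     1     1     1     1     1
          2     1     1     2     2     3     3     4     4     5     5     6     6
          6     1     1     2     2     3     3     5     5     7     7     9     9

9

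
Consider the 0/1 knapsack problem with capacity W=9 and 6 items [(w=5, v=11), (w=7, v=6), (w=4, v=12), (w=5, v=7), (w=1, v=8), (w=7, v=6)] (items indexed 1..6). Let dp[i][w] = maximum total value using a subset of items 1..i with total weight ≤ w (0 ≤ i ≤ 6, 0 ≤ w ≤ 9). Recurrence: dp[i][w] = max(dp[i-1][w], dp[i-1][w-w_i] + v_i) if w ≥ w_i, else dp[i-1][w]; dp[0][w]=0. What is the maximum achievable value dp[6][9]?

i\w   0   1   2   3   4   5   6   7   8   9
  0   0   0   0   0   0   0   0   0   0   0
  1   0   0   0   0   0  11  11  11  11  11
  2   0   0   0   0   0  11  11  11  11  11
  3   0   0   0   0  12  12  12  12  12  23
  4   0   0   0   0  12  12  12  12  12  23
  5   0   8   8   8  12  20  20  20  20  23
  6   0   8   8   8  12  20  20  20  20  23

23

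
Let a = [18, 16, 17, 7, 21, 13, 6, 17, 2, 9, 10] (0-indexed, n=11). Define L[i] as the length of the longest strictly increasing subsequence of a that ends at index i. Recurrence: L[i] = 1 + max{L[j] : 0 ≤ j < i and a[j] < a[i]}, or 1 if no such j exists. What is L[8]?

   i    0    1    2    3    4    5    6    7    8    9   10
a[i]   18   16   17    7   21   13    6   17    2    9   10
L[i]    1    1    2    1    3    2    1    3    1    2    3

1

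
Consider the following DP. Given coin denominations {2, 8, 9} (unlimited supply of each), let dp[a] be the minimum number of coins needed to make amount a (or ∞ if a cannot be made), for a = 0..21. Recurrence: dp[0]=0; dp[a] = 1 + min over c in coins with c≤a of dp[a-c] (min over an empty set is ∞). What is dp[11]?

2

 a  0  1  2  3  4  5  6  7  8  9 10 11 12 13 14 15 16 17 18 19 20 21
dp  0  -  1  -  2  -  3  -  1  1  2  2  3  3  4  4  2  2  2  3  3  4
(- denotes ∞ / unreachable)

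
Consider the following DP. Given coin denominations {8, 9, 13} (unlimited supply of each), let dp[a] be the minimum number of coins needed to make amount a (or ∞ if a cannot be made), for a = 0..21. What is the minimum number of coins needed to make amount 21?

 a  0  1  2  3  4  5  6  7  8  9 10 11 12 13 14 15 16 17 18 19 20 21
dp  0  -  -  -  -  -  -  -  1  1  -  -  -  1  -  -  2  2  2  -  -  2
(- denotes ∞ / unreachable)

2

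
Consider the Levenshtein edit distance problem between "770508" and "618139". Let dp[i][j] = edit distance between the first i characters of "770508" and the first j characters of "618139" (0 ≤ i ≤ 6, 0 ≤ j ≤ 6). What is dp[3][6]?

   ''  6  1  8  1  3  9
''  0  1  2  3  4  5  6
 7  1  1  2  3  4  5  6
 7  2  2  2  3  4  5  6
 0  3  3  3  3  4  5  6
 5  4  4  4  4  4  5  6
 0  5  5  5  5  5  5  6
 8  6  6  6  5  6  6  6

6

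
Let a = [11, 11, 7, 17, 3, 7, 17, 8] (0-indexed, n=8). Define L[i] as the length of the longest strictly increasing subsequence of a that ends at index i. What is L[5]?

   i    0    1    2    3    4    5    6    7
a[i]   11   11    7   17    3    7   17    8
L[i]    1    1    1    2    1    2    3    3

2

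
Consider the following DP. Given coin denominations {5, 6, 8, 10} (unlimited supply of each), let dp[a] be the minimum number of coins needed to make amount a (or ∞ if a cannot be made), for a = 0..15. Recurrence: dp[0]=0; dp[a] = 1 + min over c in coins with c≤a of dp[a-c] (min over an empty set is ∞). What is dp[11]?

 a  0  1  2  3  4  5  6  7  8  9 10 11 12 13 14 15
dp  0  -  -  -  -  1  1  -  1  -  1  2  2  2  2  2
(- denotes ∞ / unreachable)

2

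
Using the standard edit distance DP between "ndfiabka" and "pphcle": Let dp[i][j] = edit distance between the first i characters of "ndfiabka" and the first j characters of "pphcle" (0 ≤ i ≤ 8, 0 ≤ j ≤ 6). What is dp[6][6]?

   ''  p  p  h  c  l  e
''  0  1  2  3  4  5  6
 n  1  1  2  3  4  5  6
 d  2  2  2  3  4  5  6
 f  3  3  3  3  4  5  6
 i  4  4  4  4  4  5  6
 a  5  5  5  5  5  5  6
 b  6  6  6  6  6  6  6
 k  7  7  7  7  7  7  7
 a  8  8  8  8  8  8  8

6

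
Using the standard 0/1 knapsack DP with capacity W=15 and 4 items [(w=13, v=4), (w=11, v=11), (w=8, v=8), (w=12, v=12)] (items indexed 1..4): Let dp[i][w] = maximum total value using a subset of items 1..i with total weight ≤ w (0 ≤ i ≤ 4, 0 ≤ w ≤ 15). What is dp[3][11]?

i\w   0   1   2   3   4   5   6   7   8   9  10  11  12  13  14  15
  0   0   0   0   0   0   0   0   0   0   0   0   0   0   0   0   0
  1   0   0   0   0   0   0   0   0   0   0   0   0   0   4   4   4
  2   0   0   0   0   0   0   0   0   0   0   0  11  11  11  11  11
  3   0   0   0   0   0   0   0   0   8   8   8  11  11  11  11  11
  4   0   0   0   0   0   0   0   0   8   8   8  11  12  12  12  12

11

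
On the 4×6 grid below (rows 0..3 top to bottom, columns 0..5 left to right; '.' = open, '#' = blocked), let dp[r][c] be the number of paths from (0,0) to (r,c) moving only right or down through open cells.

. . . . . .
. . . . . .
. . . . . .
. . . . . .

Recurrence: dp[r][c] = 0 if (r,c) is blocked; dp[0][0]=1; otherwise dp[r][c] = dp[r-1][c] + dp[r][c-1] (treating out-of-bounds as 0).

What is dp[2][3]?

10

r\c   0   1   2   3   4   5
  0   1   1   1   1   1   1
  1   1   2   3   4   5   6
  2   1   3   6  10  15  21
  3   1   4  10  20  35  56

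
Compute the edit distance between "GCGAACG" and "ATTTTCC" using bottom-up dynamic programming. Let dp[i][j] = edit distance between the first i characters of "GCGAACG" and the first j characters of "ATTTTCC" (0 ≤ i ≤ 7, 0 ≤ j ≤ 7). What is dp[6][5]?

6

   ''  A  T  T  T  T  C  C
''  0  1  2  3  4  5  6  7
 G  1  1  2  3  4  5  6  7
 C  2  2  2  3  4  5  5  6
 G  3  3  3  3  4  5  6  6
 A  4  3  4  4  4  5  6  7
 A  5  4  4  5  5  5  6  7
 C  6  5  5  5  6  6  5  6
 G  7  6  6  6  6  7  6  6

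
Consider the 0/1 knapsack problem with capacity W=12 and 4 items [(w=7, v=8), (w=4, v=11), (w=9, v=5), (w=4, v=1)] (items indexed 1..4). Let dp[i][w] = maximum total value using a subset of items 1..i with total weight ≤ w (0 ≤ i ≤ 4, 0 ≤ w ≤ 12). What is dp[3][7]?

11

i\w   0   1   2   3   4   5   6   7   8   9  10  11  12
  0   0   0   0   0   0   0   0   0   0   0   0   0   0
  1   0   0   0   0   0   0   0   8   8   8   8   8   8
  2   0   0   0   0  11  11  11  11  11  11  11  19  19
  3   0   0   0   0  11  11  11  11  11  11  11  19  19
  4   0   0   0   0  11  11  11  11  12  12  12  19  19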